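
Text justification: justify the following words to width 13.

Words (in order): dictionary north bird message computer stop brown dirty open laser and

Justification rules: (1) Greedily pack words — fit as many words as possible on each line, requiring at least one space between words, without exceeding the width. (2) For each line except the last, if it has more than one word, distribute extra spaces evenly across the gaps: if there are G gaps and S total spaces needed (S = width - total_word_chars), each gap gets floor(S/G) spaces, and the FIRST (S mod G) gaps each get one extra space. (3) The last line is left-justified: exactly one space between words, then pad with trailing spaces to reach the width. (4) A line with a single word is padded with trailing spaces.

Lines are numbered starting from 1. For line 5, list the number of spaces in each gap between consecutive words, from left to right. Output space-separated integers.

Line 1: ['dictionary'] (min_width=10, slack=3)
Line 2: ['north', 'bird'] (min_width=10, slack=3)
Line 3: ['message'] (min_width=7, slack=6)
Line 4: ['computer', 'stop'] (min_width=13, slack=0)
Line 5: ['brown', 'dirty'] (min_width=11, slack=2)
Line 6: ['open', 'laser'] (min_width=10, slack=3)
Line 7: ['and'] (min_width=3, slack=10)

Answer: 3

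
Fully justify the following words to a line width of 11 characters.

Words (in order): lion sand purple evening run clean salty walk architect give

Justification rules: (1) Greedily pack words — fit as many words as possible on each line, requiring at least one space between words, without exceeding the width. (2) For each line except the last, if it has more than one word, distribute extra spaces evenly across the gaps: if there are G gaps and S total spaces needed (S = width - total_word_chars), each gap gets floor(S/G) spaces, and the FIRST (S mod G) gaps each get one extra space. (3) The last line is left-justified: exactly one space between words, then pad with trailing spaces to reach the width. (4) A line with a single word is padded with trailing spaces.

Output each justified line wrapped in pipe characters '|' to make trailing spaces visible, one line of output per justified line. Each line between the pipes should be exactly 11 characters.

Answer: |lion   sand|
|purple     |
|evening run|
|clean salty|
|walk       |
|architect  |
|give       |

Derivation:
Line 1: ['lion', 'sand'] (min_width=9, slack=2)
Line 2: ['purple'] (min_width=6, slack=5)
Line 3: ['evening', 'run'] (min_width=11, slack=0)
Line 4: ['clean', 'salty'] (min_width=11, slack=0)
Line 5: ['walk'] (min_width=4, slack=7)
Line 6: ['architect'] (min_width=9, slack=2)
Line 7: ['give'] (min_width=4, slack=7)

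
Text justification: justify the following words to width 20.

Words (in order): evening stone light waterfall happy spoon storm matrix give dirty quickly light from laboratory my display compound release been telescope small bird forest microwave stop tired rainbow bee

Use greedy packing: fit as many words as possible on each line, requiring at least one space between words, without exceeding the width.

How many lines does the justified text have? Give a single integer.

Line 1: ['evening', 'stone', 'light'] (min_width=19, slack=1)
Line 2: ['waterfall', 'happy'] (min_width=15, slack=5)
Line 3: ['spoon', 'storm', 'matrix'] (min_width=18, slack=2)
Line 4: ['give', 'dirty', 'quickly'] (min_width=18, slack=2)
Line 5: ['light', 'from'] (min_width=10, slack=10)
Line 6: ['laboratory', 'my'] (min_width=13, slack=7)
Line 7: ['display', 'compound'] (min_width=16, slack=4)
Line 8: ['release', 'been'] (min_width=12, slack=8)
Line 9: ['telescope', 'small', 'bird'] (min_width=20, slack=0)
Line 10: ['forest', 'microwave'] (min_width=16, slack=4)
Line 11: ['stop', 'tired', 'rainbow'] (min_width=18, slack=2)
Line 12: ['bee'] (min_width=3, slack=17)
Total lines: 12

Answer: 12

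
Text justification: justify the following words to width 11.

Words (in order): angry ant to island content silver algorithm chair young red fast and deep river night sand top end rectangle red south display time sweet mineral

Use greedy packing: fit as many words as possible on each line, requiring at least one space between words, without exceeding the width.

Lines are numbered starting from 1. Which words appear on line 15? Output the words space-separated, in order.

Answer: time sweet

Derivation:
Line 1: ['angry', 'ant'] (min_width=9, slack=2)
Line 2: ['to', 'island'] (min_width=9, slack=2)
Line 3: ['content'] (min_width=7, slack=4)
Line 4: ['silver'] (min_width=6, slack=5)
Line 5: ['algorithm'] (min_width=9, slack=2)
Line 6: ['chair', 'young'] (min_width=11, slack=0)
Line 7: ['red', 'fast'] (min_width=8, slack=3)
Line 8: ['and', 'deep'] (min_width=8, slack=3)
Line 9: ['river', 'night'] (min_width=11, slack=0)
Line 10: ['sand', 'top'] (min_width=8, slack=3)
Line 11: ['end'] (min_width=3, slack=8)
Line 12: ['rectangle'] (min_width=9, slack=2)
Line 13: ['red', 'south'] (min_width=9, slack=2)
Line 14: ['display'] (min_width=7, slack=4)
Line 15: ['time', 'sweet'] (min_width=10, slack=1)
Line 16: ['mineral'] (min_width=7, slack=4)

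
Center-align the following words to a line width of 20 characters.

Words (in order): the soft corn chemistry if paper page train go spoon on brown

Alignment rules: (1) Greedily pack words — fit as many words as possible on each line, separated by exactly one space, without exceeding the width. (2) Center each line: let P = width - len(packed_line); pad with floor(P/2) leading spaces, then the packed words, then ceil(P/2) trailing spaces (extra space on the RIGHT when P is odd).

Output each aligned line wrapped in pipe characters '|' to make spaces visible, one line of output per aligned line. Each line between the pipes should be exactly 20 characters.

Line 1: ['the', 'soft', 'corn'] (min_width=13, slack=7)
Line 2: ['chemistry', 'if', 'paper'] (min_width=18, slack=2)
Line 3: ['page', 'train', 'go', 'spoon'] (min_width=19, slack=1)
Line 4: ['on', 'brown'] (min_width=8, slack=12)

Answer: |   the soft corn    |
| chemistry if paper |
|page train go spoon |
|      on brown      |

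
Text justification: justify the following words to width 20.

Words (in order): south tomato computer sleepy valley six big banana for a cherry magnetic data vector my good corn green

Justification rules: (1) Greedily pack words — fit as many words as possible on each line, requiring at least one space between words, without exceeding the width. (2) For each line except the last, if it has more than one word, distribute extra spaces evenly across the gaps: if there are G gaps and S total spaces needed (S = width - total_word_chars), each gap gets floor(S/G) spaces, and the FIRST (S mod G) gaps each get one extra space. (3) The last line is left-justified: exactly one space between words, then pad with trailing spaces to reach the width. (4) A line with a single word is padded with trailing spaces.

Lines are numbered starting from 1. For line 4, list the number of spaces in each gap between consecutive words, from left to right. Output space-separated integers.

Answer: 2 1 1

Derivation:
Line 1: ['south', 'tomato'] (min_width=12, slack=8)
Line 2: ['computer', 'sleepy'] (min_width=15, slack=5)
Line 3: ['valley', 'six', 'big'] (min_width=14, slack=6)
Line 4: ['banana', 'for', 'a', 'cherry'] (min_width=19, slack=1)
Line 5: ['magnetic', 'data', 'vector'] (min_width=20, slack=0)
Line 6: ['my', 'good', 'corn', 'green'] (min_width=18, slack=2)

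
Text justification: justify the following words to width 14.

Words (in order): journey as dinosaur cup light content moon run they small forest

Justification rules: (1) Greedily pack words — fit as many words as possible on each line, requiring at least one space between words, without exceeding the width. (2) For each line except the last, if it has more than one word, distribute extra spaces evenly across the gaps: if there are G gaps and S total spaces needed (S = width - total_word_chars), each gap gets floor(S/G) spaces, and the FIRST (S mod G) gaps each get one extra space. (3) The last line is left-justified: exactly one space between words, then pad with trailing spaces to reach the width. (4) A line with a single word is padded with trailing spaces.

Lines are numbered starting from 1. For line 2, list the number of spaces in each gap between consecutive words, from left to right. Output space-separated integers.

Line 1: ['journey', 'as'] (min_width=10, slack=4)
Line 2: ['dinosaur', 'cup'] (min_width=12, slack=2)
Line 3: ['light', 'content'] (min_width=13, slack=1)
Line 4: ['moon', 'run', 'they'] (min_width=13, slack=1)
Line 5: ['small', 'forest'] (min_width=12, slack=2)

Answer: 3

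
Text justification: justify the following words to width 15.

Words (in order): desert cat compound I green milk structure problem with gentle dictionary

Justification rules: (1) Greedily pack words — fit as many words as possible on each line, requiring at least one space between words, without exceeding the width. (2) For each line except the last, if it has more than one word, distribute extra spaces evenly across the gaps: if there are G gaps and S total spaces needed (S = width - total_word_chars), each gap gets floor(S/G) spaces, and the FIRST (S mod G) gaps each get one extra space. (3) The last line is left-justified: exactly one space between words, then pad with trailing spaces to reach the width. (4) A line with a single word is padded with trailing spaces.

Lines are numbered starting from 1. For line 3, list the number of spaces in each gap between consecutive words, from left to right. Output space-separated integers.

Line 1: ['desert', 'cat'] (min_width=10, slack=5)
Line 2: ['compound', 'I'] (min_width=10, slack=5)
Line 3: ['green', 'milk'] (min_width=10, slack=5)
Line 4: ['structure'] (min_width=9, slack=6)
Line 5: ['problem', 'with'] (min_width=12, slack=3)
Line 6: ['gentle'] (min_width=6, slack=9)
Line 7: ['dictionary'] (min_width=10, slack=5)

Answer: 6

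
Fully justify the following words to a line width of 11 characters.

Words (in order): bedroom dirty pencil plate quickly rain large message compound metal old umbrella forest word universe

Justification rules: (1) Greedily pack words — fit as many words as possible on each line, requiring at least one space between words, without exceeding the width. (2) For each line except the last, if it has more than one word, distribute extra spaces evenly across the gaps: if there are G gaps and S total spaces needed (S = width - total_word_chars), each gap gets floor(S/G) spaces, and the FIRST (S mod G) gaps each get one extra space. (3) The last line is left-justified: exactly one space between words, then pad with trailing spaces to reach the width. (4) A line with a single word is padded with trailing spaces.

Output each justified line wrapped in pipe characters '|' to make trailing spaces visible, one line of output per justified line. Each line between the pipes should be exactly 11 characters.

Answer: |bedroom    |
|dirty      |
|pencil     |
|plate      |
|quickly    |
|rain  large|
|message    |
|compound   |
|metal   old|
|umbrella   |
|forest word|
|universe   |

Derivation:
Line 1: ['bedroom'] (min_width=7, slack=4)
Line 2: ['dirty'] (min_width=5, slack=6)
Line 3: ['pencil'] (min_width=6, slack=5)
Line 4: ['plate'] (min_width=5, slack=6)
Line 5: ['quickly'] (min_width=7, slack=4)
Line 6: ['rain', 'large'] (min_width=10, slack=1)
Line 7: ['message'] (min_width=7, slack=4)
Line 8: ['compound'] (min_width=8, slack=3)
Line 9: ['metal', 'old'] (min_width=9, slack=2)
Line 10: ['umbrella'] (min_width=8, slack=3)
Line 11: ['forest', 'word'] (min_width=11, slack=0)
Line 12: ['universe'] (min_width=8, slack=3)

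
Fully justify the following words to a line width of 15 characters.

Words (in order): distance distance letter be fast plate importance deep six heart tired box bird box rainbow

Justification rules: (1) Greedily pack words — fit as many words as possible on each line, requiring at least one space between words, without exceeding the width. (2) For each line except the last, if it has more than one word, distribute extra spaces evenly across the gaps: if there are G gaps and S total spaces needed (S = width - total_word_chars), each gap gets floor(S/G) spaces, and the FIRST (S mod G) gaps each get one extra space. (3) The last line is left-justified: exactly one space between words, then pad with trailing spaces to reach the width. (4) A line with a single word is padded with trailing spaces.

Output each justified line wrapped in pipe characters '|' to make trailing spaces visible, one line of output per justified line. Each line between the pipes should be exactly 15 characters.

Answer: |distance       |
|distance letter|
|be  fast  plate|
|importance deep|
|six heart tired|
|box   bird  box|
|rainbow        |

Derivation:
Line 1: ['distance'] (min_width=8, slack=7)
Line 2: ['distance', 'letter'] (min_width=15, slack=0)
Line 3: ['be', 'fast', 'plate'] (min_width=13, slack=2)
Line 4: ['importance', 'deep'] (min_width=15, slack=0)
Line 5: ['six', 'heart', 'tired'] (min_width=15, slack=0)
Line 6: ['box', 'bird', 'box'] (min_width=12, slack=3)
Line 7: ['rainbow'] (min_width=7, slack=8)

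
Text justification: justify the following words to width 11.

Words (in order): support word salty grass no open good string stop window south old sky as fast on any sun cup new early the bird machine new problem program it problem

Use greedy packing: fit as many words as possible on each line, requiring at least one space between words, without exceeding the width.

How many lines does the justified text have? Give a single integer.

Answer: 16

Derivation:
Line 1: ['support'] (min_width=7, slack=4)
Line 2: ['word', 'salty'] (min_width=10, slack=1)
Line 3: ['grass', 'no'] (min_width=8, slack=3)
Line 4: ['open', 'good'] (min_width=9, slack=2)
Line 5: ['string', 'stop'] (min_width=11, slack=0)
Line 6: ['window'] (min_width=6, slack=5)
Line 7: ['south', 'old'] (min_width=9, slack=2)
Line 8: ['sky', 'as', 'fast'] (min_width=11, slack=0)
Line 9: ['on', 'any', 'sun'] (min_width=10, slack=1)
Line 10: ['cup', 'new'] (min_width=7, slack=4)
Line 11: ['early', 'the'] (min_width=9, slack=2)
Line 12: ['bird'] (min_width=4, slack=7)
Line 13: ['machine', 'new'] (min_width=11, slack=0)
Line 14: ['problem'] (min_width=7, slack=4)
Line 15: ['program', 'it'] (min_width=10, slack=1)
Line 16: ['problem'] (min_width=7, slack=4)
Total lines: 16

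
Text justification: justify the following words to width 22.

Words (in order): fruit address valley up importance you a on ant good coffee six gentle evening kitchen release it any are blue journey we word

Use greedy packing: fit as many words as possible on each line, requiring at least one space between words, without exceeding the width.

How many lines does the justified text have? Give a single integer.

Line 1: ['fruit', 'address', 'valley'] (min_width=20, slack=2)
Line 2: ['up', 'importance', 'you', 'a', 'on'] (min_width=22, slack=0)
Line 3: ['ant', 'good', 'coffee', 'six'] (min_width=19, slack=3)
Line 4: ['gentle', 'evening', 'kitchen'] (min_width=22, slack=0)
Line 5: ['release', 'it', 'any', 'are'] (min_width=18, slack=4)
Line 6: ['blue', 'journey', 'we', 'word'] (min_width=20, slack=2)
Total lines: 6

Answer: 6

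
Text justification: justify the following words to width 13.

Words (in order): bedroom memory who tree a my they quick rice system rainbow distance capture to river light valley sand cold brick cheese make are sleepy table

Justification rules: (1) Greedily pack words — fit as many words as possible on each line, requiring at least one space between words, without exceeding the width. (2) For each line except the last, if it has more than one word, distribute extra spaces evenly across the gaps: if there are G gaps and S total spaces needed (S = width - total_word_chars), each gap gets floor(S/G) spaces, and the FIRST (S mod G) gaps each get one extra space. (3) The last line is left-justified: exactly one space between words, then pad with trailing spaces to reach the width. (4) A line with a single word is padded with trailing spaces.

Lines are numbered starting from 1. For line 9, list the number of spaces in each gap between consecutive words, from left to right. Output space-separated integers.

Line 1: ['bedroom'] (min_width=7, slack=6)
Line 2: ['memory', 'who'] (min_width=10, slack=3)
Line 3: ['tree', 'a', 'my'] (min_width=9, slack=4)
Line 4: ['they', 'quick'] (min_width=10, slack=3)
Line 5: ['rice', 'system'] (min_width=11, slack=2)
Line 6: ['rainbow'] (min_width=7, slack=6)
Line 7: ['distance'] (min_width=8, slack=5)
Line 8: ['capture', 'to'] (min_width=10, slack=3)
Line 9: ['river', 'light'] (min_width=11, slack=2)
Line 10: ['valley', 'sand'] (min_width=11, slack=2)
Line 11: ['cold', 'brick'] (min_width=10, slack=3)
Line 12: ['cheese', 'make'] (min_width=11, slack=2)
Line 13: ['are', 'sleepy'] (min_width=10, slack=3)
Line 14: ['table'] (min_width=5, slack=8)

Answer: 3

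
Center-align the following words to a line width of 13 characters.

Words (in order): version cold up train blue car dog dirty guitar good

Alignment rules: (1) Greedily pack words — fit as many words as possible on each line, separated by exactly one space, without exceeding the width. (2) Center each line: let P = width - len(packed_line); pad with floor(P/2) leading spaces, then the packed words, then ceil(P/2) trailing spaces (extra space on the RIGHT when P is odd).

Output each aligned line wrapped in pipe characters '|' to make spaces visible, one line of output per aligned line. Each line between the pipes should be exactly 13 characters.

Line 1: ['version', 'cold'] (min_width=12, slack=1)
Line 2: ['up', 'train', 'blue'] (min_width=13, slack=0)
Line 3: ['car', 'dog', 'dirty'] (min_width=13, slack=0)
Line 4: ['guitar', 'good'] (min_width=11, slack=2)

Answer: |version cold |
|up train blue|
|car dog dirty|
| guitar good |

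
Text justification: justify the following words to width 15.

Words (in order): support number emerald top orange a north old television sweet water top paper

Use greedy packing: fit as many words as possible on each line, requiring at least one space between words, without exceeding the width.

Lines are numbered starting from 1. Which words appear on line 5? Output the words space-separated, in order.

Line 1: ['support', 'number'] (min_width=14, slack=1)
Line 2: ['emerald', 'top'] (min_width=11, slack=4)
Line 3: ['orange', 'a', 'north'] (min_width=14, slack=1)
Line 4: ['old', 'television'] (min_width=14, slack=1)
Line 5: ['sweet', 'water', 'top'] (min_width=15, slack=0)
Line 6: ['paper'] (min_width=5, slack=10)

Answer: sweet water top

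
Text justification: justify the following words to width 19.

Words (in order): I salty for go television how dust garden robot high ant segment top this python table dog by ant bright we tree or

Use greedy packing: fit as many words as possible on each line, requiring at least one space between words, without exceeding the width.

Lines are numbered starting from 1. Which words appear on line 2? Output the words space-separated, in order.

Answer: television how dust

Derivation:
Line 1: ['I', 'salty', 'for', 'go'] (min_width=14, slack=5)
Line 2: ['television', 'how', 'dust'] (min_width=19, slack=0)
Line 3: ['garden', 'robot', 'high'] (min_width=17, slack=2)
Line 4: ['ant', 'segment', 'top'] (min_width=15, slack=4)
Line 5: ['this', 'python', 'table'] (min_width=17, slack=2)
Line 6: ['dog', 'by', 'ant', 'bright'] (min_width=17, slack=2)
Line 7: ['we', 'tree', 'or'] (min_width=10, slack=9)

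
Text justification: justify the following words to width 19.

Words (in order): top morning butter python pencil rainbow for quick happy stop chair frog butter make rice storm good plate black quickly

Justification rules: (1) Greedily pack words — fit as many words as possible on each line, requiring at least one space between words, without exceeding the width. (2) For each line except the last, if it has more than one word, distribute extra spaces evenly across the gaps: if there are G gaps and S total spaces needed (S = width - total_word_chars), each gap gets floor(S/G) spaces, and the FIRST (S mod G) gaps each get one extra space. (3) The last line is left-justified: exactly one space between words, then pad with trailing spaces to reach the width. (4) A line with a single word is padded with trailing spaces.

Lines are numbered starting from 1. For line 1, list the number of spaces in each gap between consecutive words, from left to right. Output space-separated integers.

Line 1: ['top', 'morning', 'butter'] (min_width=18, slack=1)
Line 2: ['python', 'pencil'] (min_width=13, slack=6)
Line 3: ['rainbow', 'for', 'quick'] (min_width=17, slack=2)
Line 4: ['happy', 'stop', 'chair'] (min_width=16, slack=3)
Line 5: ['frog', 'butter', 'make'] (min_width=16, slack=3)
Line 6: ['rice', 'storm', 'good'] (min_width=15, slack=4)
Line 7: ['plate', 'black', 'quickly'] (min_width=19, slack=0)

Answer: 2 1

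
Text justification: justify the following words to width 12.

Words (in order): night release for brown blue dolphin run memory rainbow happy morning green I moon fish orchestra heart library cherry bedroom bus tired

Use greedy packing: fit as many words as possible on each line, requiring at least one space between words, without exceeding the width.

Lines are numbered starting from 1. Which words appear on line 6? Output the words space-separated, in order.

Line 1: ['night'] (min_width=5, slack=7)
Line 2: ['release', 'for'] (min_width=11, slack=1)
Line 3: ['brown', 'blue'] (min_width=10, slack=2)
Line 4: ['dolphin', 'run'] (min_width=11, slack=1)
Line 5: ['memory'] (min_width=6, slack=6)
Line 6: ['rainbow'] (min_width=7, slack=5)
Line 7: ['happy'] (min_width=5, slack=7)
Line 8: ['morning'] (min_width=7, slack=5)
Line 9: ['green', 'I', 'moon'] (min_width=12, slack=0)
Line 10: ['fish'] (min_width=4, slack=8)
Line 11: ['orchestra'] (min_width=9, slack=3)
Line 12: ['heart'] (min_width=5, slack=7)
Line 13: ['library'] (min_width=7, slack=5)
Line 14: ['cherry'] (min_width=6, slack=6)
Line 15: ['bedroom', 'bus'] (min_width=11, slack=1)
Line 16: ['tired'] (min_width=5, slack=7)

Answer: rainbow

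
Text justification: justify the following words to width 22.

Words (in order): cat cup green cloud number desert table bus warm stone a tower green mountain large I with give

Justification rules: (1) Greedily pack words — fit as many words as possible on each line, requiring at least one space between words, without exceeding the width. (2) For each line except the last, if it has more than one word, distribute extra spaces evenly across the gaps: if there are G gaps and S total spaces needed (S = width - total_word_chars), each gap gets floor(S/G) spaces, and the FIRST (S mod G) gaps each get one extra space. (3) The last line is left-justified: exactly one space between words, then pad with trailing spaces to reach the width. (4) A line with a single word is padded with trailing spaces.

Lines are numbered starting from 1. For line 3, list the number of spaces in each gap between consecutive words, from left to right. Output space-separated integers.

Line 1: ['cat', 'cup', 'green', 'cloud'] (min_width=19, slack=3)
Line 2: ['number', 'desert', 'table'] (min_width=19, slack=3)
Line 3: ['bus', 'warm', 'stone', 'a', 'tower'] (min_width=22, slack=0)
Line 4: ['green', 'mountain', 'large', 'I'] (min_width=22, slack=0)
Line 5: ['with', 'give'] (min_width=9, slack=13)

Answer: 1 1 1 1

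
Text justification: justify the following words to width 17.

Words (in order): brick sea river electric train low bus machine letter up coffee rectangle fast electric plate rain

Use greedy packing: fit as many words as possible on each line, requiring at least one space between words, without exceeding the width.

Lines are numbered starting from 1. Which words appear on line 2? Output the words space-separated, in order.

Line 1: ['brick', 'sea', 'river'] (min_width=15, slack=2)
Line 2: ['electric', 'train'] (min_width=14, slack=3)
Line 3: ['low', 'bus', 'machine'] (min_width=15, slack=2)
Line 4: ['letter', 'up', 'coffee'] (min_width=16, slack=1)
Line 5: ['rectangle', 'fast'] (min_width=14, slack=3)
Line 6: ['electric', 'plate'] (min_width=14, slack=3)
Line 7: ['rain'] (min_width=4, slack=13)

Answer: electric train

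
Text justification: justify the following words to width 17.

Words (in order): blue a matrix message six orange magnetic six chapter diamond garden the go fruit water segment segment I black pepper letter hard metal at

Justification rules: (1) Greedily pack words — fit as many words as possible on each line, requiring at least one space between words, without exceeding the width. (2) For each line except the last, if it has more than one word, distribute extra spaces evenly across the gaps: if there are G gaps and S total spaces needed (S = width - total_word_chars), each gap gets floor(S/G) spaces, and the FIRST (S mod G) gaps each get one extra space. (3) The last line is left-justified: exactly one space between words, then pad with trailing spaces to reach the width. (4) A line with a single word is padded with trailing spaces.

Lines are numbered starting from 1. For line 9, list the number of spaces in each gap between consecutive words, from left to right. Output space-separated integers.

Answer: 5

Derivation:
Line 1: ['blue', 'a', 'matrix'] (min_width=13, slack=4)
Line 2: ['message', 'six'] (min_width=11, slack=6)
Line 3: ['orange', 'magnetic'] (min_width=15, slack=2)
Line 4: ['six', 'chapter'] (min_width=11, slack=6)
Line 5: ['diamond', 'garden'] (min_width=14, slack=3)
Line 6: ['the', 'go', 'fruit'] (min_width=12, slack=5)
Line 7: ['water', 'segment'] (min_width=13, slack=4)
Line 8: ['segment', 'I', 'black'] (min_width=15, slack=2)
Line 9: ['pepper', 'letter'] (min_width=13, slack=4)
Line 10: ['hard', 'metal', 'at'] (min_width=13, slack=4)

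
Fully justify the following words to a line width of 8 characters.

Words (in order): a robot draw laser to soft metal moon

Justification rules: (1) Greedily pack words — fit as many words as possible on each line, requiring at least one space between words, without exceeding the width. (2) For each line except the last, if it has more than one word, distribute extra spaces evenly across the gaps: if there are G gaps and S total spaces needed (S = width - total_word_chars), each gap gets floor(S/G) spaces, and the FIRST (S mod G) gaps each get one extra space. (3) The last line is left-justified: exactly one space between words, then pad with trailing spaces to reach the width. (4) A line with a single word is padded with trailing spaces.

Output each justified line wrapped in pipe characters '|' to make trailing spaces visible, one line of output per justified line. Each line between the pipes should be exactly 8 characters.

Line 1: ['a', 'robot'] (min_width=7, slack=1)
Line 2: ['draw'] (min_width=4, slack=4)
Line 3: ['laser', 'to'] (min_width=8, slack=0)
Line 4: ['soft'] (min_width=4, slack=4)
Line 5: ['metal'] (min_width=5, slack=3)
Line 6: ['moon'] (min_width=4, slack=4)

Answer: |a  robot|
|draw    |
|laser to|
|soft    |
|metal   |
|moon    |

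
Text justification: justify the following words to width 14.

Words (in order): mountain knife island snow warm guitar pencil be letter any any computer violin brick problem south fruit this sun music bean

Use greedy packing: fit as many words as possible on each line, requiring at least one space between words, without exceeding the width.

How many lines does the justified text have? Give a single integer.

Answer: 10

Derivation:
Line 1: ['mountain', 'knife'] (min_width=14, slack=0)
Line 2: ['island', 'snow'] (min_width=11, slack=3)
Line 3: ['warm', 'guitar'] (min_width=11, slack=3)
Line 4: ['pencil', 'be'] (min_width=9, slack=5)
Line 5: ['letter', 'any', 'any'] (min_width=14, slack=0)
Line 6: ['computer'] (min_width=8, slack=6)
Line 7: ['violin', 'brick'] (min_width=12, slack=2)
Line 8: ['problem', 'south'] (min_width=13, slack=1)
Line 9: ['fruit', 'this', 'sun'] (min_width=14, slack=0)
Line 10: ['music', 'bean'] (min_width=10, slack=4)
Total lines: 10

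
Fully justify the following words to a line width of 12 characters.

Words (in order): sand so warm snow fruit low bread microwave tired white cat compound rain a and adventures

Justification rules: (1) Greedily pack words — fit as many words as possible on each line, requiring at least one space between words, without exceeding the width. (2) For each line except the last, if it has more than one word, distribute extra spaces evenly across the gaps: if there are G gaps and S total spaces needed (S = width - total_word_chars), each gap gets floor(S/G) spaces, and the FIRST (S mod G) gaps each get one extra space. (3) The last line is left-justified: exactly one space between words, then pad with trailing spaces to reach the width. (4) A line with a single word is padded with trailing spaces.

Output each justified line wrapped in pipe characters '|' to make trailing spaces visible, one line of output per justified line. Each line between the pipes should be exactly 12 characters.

Answer: |sand so warm|
|snow   fruit|
|low    bread|
|microwave   |
|tired  white|
|cat compound|
|rain  a  and|
|adventures  |

Derivation:
Line 1: ['sand', 'so', 'warm'] (min_width=12, slack=0)
Line 2: ['snow', 'fruit'] (min_width=10, slack=2)
Line 3: ['low', 'bread'] (min_width=9, slack=3)
Line 4: ['microwave'] (min_width=9, slack=3)
Line 5: ['tired', 'white'] (min_width=11, slack=1)
Line 6: ['cat', 'compound'] (min_width=12, slack=0)
Line 7: ['rain', 'a', 'and'] (min_width=10, slack=2)
Line 8: ['adventures'] (min_width=10, slack=2)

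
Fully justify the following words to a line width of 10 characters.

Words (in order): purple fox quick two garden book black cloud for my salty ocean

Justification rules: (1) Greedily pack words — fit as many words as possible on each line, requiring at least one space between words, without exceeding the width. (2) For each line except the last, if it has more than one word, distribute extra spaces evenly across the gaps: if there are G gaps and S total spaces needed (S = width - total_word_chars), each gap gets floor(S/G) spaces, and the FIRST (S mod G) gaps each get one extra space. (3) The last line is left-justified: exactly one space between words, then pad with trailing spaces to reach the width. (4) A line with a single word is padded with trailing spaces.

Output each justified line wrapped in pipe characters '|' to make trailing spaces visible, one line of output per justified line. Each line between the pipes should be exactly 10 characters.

Answer: |purple fox|
|quick  two|
|garden    |
|book black|
|cloud  for|
|my   salty|
|ocean     |

Derivation:
Line 1: ['purple', 'fox'] (min_width=10, slack=0)
Line 2: ['quick', 'two'] (min_width=9, slack=1)
Line 3: ['garden'] (min_width=6, slack=4)
Line 4: ['book', 'black'] (min_width=10, slack=0)
Line 5: ['cloud', 'for'] (min_width=9, slack=1)
Line 6: ['my', 'salty'] (min_width=8, slack=2)
Line 7: ['ocean'] (min_width=5, slack=5)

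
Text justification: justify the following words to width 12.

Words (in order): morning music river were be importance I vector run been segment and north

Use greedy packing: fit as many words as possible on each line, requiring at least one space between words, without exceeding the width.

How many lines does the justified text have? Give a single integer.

Line 1: ['morning'] (min_width=7, slack=5)
Line 2: ['music', 'river'] (min_width=11, slack=1)
Line 3: ['were', 'be'] (min_width=7, slack=5)
Line 4: ['importance', 'I'] (min_width=12, slack=0)
Line 5: ['vector', 'run'] (min_width=10, slack=2)
Line 6: ['been', 'segment'] (min_width=12, slack=0)
Line 7: ['and', 'north'] (min_width=9, slack=3)
Total lines: 7

Answer: 7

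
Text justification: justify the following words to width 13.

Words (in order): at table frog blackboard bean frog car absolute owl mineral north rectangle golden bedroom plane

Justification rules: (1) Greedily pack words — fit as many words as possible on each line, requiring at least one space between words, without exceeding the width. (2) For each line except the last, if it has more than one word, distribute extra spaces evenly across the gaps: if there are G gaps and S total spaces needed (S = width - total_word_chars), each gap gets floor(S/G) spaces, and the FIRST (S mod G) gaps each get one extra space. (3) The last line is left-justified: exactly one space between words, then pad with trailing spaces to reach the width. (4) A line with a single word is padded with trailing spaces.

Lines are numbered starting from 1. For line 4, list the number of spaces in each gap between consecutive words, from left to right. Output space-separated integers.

Line 1: ['at', 'table', 'frog'] (min_width=13, slack=0)
Line 2: ['blackboard'] (min_width=10, slack=3)
Line 3: ['bean', 'frog', 'car'] (min_width=13, slack=0)
Line 4: ['absolute', 'owl'] (min_width=12, slack=1)
Line 5: ['mineral', 'north'] (min_width=13, slack=0)
Line 6: ['rectangle'] (min_width=9, slack=4)
Line 7: ['golden'] (min_width=6, slack=7)
Line 8: ['bedroom', 'plane'] (min_width=13, slack=0)

Answer: 2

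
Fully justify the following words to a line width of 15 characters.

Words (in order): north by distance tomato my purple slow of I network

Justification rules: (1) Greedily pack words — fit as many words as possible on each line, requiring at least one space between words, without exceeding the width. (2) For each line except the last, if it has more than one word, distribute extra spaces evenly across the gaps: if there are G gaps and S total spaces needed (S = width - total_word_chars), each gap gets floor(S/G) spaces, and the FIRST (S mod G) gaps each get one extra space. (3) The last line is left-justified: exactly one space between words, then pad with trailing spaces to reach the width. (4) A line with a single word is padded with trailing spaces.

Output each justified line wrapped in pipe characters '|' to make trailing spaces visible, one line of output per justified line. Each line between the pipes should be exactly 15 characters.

Answer: |north        by|
|distance tomato|
|my  purple slow|
|of I network   |

Derivation:
Line 1: ['north', 'by'] (min_width=8, slack=7)
Line 2: ['distance', 'tomato'] (min_width=15, slack=0)
Line 3: ['my', 'purple', 'slow'] (min_width=14, slack=1)
Line 4: ['of', 'I', 'network'] (min_width=12, slack=3)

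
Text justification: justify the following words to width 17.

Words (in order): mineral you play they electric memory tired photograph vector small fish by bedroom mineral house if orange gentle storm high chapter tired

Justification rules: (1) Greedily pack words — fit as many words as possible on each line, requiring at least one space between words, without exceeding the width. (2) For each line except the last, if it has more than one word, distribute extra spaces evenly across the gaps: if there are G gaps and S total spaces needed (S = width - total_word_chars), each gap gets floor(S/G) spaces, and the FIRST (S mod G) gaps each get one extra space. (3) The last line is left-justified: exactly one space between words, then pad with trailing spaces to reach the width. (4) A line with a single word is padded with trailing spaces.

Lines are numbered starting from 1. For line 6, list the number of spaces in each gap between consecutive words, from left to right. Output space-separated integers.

Answer: 3

Derivation:
Line 1: ['mineral', 'you', 'play'] (min_width=16, slack=1)
Line 2: ['they', 'electric'] (min_width=13, slack=4)
Line 3: ['memory', 'tired'] (min_width=12, slack=5)
Line 4: ['photograph', 'vector'] (min_width=17, slack=0)
Line 5: ['small', 'fish', 'by'] (min_width=13, slack=4)
Line 6: ['bedroom', 'mineral'] (min_width=15, slack=2)
Line 7: ['house', 'if', 'orange'] (min_width=15, slack=2)
Line 8: ['gentle', 'storm', 'high'] (min_width=17, slack=0)
Line 9: ['chapter', 'tired'] (min_width=13, slack=4)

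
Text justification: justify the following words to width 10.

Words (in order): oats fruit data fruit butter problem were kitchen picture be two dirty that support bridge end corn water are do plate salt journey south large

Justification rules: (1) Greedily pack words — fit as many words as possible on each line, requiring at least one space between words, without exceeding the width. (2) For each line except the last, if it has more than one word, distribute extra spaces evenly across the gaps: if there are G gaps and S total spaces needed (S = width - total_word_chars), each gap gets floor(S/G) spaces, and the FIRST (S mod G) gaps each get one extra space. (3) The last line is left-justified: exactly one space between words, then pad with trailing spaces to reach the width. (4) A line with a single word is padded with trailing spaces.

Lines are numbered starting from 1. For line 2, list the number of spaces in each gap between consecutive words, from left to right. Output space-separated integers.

Answer: 1

Derivation:
Line 1: ['oats', 'fruit'] (min_width=10, slack=0)
Line 2: ['data', 'fruit'] (min_width=10, slack=0)
Line 3: ['butter'] (min_width=6, slack=4)
Line 4: ['problem'] (min_width=7, slack=3)
Line 5: ['were'] (min_width=4, slack=6)
Line 6: ['kitchen'] (min_width=7, slack=3)
Line 7: ['picture', 'be'] (min_width=10, slack=0)
Line 8: ['two', 'dirty'] (min_width=9, slack=1)
Line 9: ['that'] (min_width=4, slack=6)
Line 10: ['support'] (min_width=7, slack=3)
Line 11: ['bridge', 'end'] (min_width=10, slack=0)
Line 12: ['corn', 'water'] (min_width=10, slack=0)
Line 13: ['are', 'do'] (min_width=6, slack=4)
Line 14: ['plate', 'salt'] (min_width=10, slack=0)
Line 15: ['journey'] (min_width=7, slack=3)
Line 16: ['south'] (min_width=5, slack=5)
Line 17: ['large'] (min_width=5, slack=5)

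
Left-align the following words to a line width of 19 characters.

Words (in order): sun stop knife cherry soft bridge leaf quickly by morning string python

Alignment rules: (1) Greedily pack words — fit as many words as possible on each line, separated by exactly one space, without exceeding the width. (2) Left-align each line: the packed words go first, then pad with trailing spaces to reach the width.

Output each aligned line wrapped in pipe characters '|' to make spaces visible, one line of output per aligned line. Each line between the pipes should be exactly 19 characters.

Answer: |sun stop knife     |
|cherry soft bridge |
|leaf quickly by    |
|morning string     |
|python             |

Derivation:
Line 1: ['sun', 'stop', 'knife'] (min_width=14, slack=5)
Line 2: ['cherry', 'soft', 'bridge'] (min_width=18, slack=1)
Line 3: ['leaf', 'quickly', 'by'] (min_width=15, slack=4)
Line 4: ['morning', 'string'] (min_width=14, slack=5)
Line 5: ['python'] (min_width=6, slack=13)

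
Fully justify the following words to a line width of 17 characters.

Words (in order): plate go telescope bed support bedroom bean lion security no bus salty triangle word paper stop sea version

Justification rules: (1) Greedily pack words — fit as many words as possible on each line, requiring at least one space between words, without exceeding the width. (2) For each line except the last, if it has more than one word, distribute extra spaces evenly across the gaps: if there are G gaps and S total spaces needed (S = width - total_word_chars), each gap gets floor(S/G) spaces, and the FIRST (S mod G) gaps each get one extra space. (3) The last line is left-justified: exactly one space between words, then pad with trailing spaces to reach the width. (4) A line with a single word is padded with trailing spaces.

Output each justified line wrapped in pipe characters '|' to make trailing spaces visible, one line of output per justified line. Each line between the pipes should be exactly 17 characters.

Line 1: ['plate', 'go'] (min_width=8, slack=9)
Line 2: ['telescope', 'bed'] (min_width=13, slack=4)
Line 3: ['support', 'bedroom'] (min_width=15, slack=2)
Line 4: ['bean', 'lion'] (min_width=9, slack=8)
Line 5: ['security', 'no', 'bus'] (min_width=15, slack=2)
Line 6: ['salty', 'triangle'] (min_width=14, slack=3)
Line 7: ['word', 'paper', 'stop'] (min_width=15, slack=2)
Line 8: ['sea', 'version'] (min_width=11, slack=6)

Answer: |plate          go|
|telescope     bed|
|support   bedroom|
|bean         lion|
|security  no  bus|
|salty    triangle|
|word  paper  stop|
|sea version      |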